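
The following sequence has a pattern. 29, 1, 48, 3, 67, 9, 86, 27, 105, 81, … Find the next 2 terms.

124, 243

Positions 1, 3, 5, … form one subsequence and positions 2, 4, 6, … form another.
Subsequence A: 29, 48, 67, 86, 105 (arithmetic with common difference +19).
Subsequence B: 1, 3, 9, 27, 81 (successive powers of 3).
Position 11 falls in subsequence A as its term 6, giving 124.
Position 12 falls in subsequence B as its term 6, giving 243.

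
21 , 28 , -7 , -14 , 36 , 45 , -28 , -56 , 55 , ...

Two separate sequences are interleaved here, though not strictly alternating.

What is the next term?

66

The slot pattern repeats as AABB (period 4), so there are 2 interleaved tracks.
Stream A is 21, 28, 36, 45, 55, which is the triangular numbers T_6, T_7, ….
Stream B is -7, -14, -28, -56, which is multiplying by 2 each time.
Position 10 → stream A, term 6 = 66.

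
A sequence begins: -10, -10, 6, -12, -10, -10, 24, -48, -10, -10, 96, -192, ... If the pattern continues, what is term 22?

Positions follow the repeating pattern AABB; grouping by letter gives 2 tracks.
Stream A = -10, -10, -10, -10, -10, -10: always -10.
Stream B = 6, -12, 24, -48, 96, -192: a geometric progression (common ratio -2).
Position 22 → stream A, term 12 = -10.

-10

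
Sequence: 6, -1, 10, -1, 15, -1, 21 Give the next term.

Positions 1, 3, 5, … form one subsequence and positions 2, 4, 6, … form another.
Stream A: 6, 10, 15, 21. Triangular numbers starting at T_3.
Stream B: -1, -1, -1. The constant sequence -1.
Position 8 falls in stream B as its term 4, giving -1.

-1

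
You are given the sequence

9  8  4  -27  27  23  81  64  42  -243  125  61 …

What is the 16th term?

Split by position mod 3 into 3 tracks.
Subsequence A is 9, -27, 81, -243, which is geometric with ratio -3.
Subsequence B is 8, 27, 64, 125, which is perfect cubes starting at 2³.
Subsequence C is 4, 23, 42, 61, which is adding 19 each time.
Position 16 falls in subsequence A as its term 6, giving -2187.

-2187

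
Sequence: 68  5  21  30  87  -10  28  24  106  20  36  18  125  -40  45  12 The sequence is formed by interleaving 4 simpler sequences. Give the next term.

Split by position mod 4: positions 1, 5, 9, … form one track, and each other residue class forms its own.
Track A is 68, 87, 106, 125, which is arithmetic, step +19.
Track B is 5, -10, 20, -40, which is multiplying by -2 each time.
Track C is 21, 28, 36, 45, which is triangular numbers starting at T_6.
Track D is 30, 24, 18, 12, which is subtracting 6 each time.
Position 17 falls in track A as its term 5, giving 144.

144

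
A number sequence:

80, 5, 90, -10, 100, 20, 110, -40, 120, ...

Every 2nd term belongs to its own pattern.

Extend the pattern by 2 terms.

80, 130

The terms cycle through 2 interleaved subsequences.
Track A = 80, 90, 100, 110, 120: adding 10 each time.
Track B = 5, -10, 20, -40: a geometric progression (common ratio -2).
Position 10 falls in track B as its term 5, giving 80.
The 11th slot belongs to track A; its 6th term is 130.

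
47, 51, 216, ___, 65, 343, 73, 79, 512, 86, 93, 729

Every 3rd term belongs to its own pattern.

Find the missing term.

Split by position mod 3: positions 1, 4, 7, … form one track, and each other residue class forms its own.
Subsequence A is 47, ?, 73, 86, which is adding 13 each time.
Subsequence B is 51, 65, 79, 93, which is arithmetic with common difference +14.
Subsequence C is 216, 343, 512, 729, which is perfect cubes starting at 6³.
Filling subsequence A at index 2 by its rule yields 60.

60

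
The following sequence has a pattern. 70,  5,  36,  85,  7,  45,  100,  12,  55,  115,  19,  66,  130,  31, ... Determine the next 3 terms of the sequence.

78, 145, 50

The terms cycle through 3 interleaved subsequences.
Subsequence A is 70, 85, 100, 115, 130, which is adding 15 each time.
Subsequence B is 5, 7, 12, 19, 31, which is each term equals the sum of the previous two.
Subsequence C is 36, 45, 55, 66, which is triangular numbers starting at T_8.
Term 15 comes from subsequence C (its 5th entry): 78.
Position 16 → subsequence A, term 6 = 145.
Position 17 falls in subsequence B as its term 6, giving 50.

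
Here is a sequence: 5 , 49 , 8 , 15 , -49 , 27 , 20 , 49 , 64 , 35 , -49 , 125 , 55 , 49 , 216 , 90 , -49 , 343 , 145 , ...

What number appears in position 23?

-49

Split by position mod 3: positions 1, 4, 7, … form one track, and each other residue class forms its own.
Track A = 5, 15, 20, 35, 55, 90, 145: each term equals the sum of the previous two.
Track B = 49, -49, 49, -49, 49, -49: the oscillation 49·(−1)^(n+1).
Track C = 8, 27, 64, 125, 216, 343: perfect cubes starting at 2³.
Position 23 falls in track B as its term 8, giving -49.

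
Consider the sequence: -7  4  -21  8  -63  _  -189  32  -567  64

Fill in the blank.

16

The terms cycle through 2 interleaved subsequences.
Track A is -7, -21, -63, -189, -567, which is geometric with ratio 3.
Track B is 4, 8, ?, 32, 64, which is powers 2^2, 2^3, 2^4, ….
So the missing entry in track B is 16.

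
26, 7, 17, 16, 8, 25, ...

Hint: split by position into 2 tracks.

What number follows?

-1

Positions 1, 3, 5, … form one subsequence and positions 2, 4, 6, … form another.
Track A: 26, 17, 8 — subtracting 9 each time.
Track B: 7, 16, 25 — arithmetic with common difference +9.
The 7th slot belongs to track A; its 4th term is -1.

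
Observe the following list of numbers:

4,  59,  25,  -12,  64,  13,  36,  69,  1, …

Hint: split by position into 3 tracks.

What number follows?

-108

Taking every 3rd term gives 3 separate tracks.
Subsequence A: 4, -12, 36. A geometric progression (common ratio -3).
Subsequence B: 59, 64, 69. Linear: a_n = 54 + 5·n.
Subsequence C: 25, 13, 1. Arithmetic with common difference −12.
Position 10 → subsequence A, term 4 = -108.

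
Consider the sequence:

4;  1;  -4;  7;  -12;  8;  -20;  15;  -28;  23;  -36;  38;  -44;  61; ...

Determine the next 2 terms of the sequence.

Positions 1, 3, 5, … form one subsequence and positions 2, 4, 6, … form another.
Stream A: 4, -4, -12, -20, -28, -36, -44 — subtracting 8 each time.
Stream B: 1, 7, 8, 15, 23, 38, 61 — a Fibonacci-like recurrence a_n = a_{n-1} + a_{n-2}.
Position 15 falls in stream A as its term 8, giving -52.
The 16th slot belongs to stream B; its 8th term is 99.

-52, 99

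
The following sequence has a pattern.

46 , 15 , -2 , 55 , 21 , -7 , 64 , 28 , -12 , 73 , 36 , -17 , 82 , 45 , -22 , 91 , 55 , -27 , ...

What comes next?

100

Taking every 3rd term gives 3 separate tracks.
Track A = 46, 55, 64, 73, 82, 91: arithmetic with common difference +9.
Track B = 15, 21, 28, 36, 45, 55: triangular numbers n(n+1)/2 for n = 5, 6, ….
Track C = -2, -7, -12, -17, -22, -27: subtracting 5 each time.
Position 19 falls in track A as its term 7, giving 100.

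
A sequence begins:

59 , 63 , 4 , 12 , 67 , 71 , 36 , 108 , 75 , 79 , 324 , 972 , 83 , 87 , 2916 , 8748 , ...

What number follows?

91

Positions follow the repeating pattern AABB; grouping by letter gives 2 tracks.
Subsequence A is 59, 63, 67, 71, 75, 79, 83, 87, which is arithmetic, step +4.
Subsequence B is 4, 12, 36, 108, 324, 972, 2916, 8748, which is geometric with ratio 3.
Position 17 → subsequence A, term 9 = 91.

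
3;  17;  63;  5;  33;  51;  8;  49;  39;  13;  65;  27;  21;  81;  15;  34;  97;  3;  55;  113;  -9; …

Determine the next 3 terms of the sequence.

89, 129, -21

Read the sequence 3 terms at a time; column i is its own pattern.
Subsequence A: 3, 5, 8, 13, 21, 34, 55. A Fibonacci-like recurrence a_n = a_{n-1} + a_{n-2}.
Subsequence B: 17, 33, 49, 65, 81, 97, 113. Linear: a_n = 1 + 16·n.
Subsequence C: 63, 51, 39, 27, 15, 3, -9. Arithmetic, step −12.
Position 22 → subsequence A, term 8 = 89.
Position 23 falls in subsequence B as its term 8, giving 129.
Term 24 comes from subsequence C (its 8th entry): -21.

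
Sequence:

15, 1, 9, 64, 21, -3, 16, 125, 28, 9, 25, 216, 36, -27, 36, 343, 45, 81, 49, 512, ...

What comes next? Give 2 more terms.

55, -243

Split by position mod 4 into 4 tracks.
Stream A: 15, 21, 28, 36, 45. Triangular numbers starting at T_5.
Stream B: 1, -3, 9, -27, 81. Geometric, ×-3 each step.
Stream C: 9, 16, 25, 36, 49. Perfect squares starting at 3².
Stream D: 64, 125, 216, 343, 512. The cubes 4³, 5³, 6³, ….
Term 21 comes from stream A (its 6th entry): 55.
The 22nd slot belongs to stream B; its 6th term is -243.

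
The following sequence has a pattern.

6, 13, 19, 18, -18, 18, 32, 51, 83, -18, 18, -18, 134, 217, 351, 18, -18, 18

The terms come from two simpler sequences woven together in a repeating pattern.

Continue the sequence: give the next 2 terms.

The slot pattern repeats as AAABBB (period 6), so there are 2 interleaved tracks.
Subsequence A is 6, 13, 19, 32, 51, 83, 134, 217, 351, which is each term equals the sum of the previous two.
Subsequence B is 18, -18, 18, -18, 18, -18, 18, -18, 18, which is alternating ±18.
Position 19 → subsequence A, term 10 = 568.
Position 20 → subsequence A, term 11 = 919.

568, 919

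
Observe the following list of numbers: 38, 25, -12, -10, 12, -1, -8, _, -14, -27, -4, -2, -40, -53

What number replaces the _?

-6

Positions follow the repeating pattern AABB; grouping by letter gives 2 tracks.
Track A = 38, 25, 12, -1, -14, -27, -40, -53: subtracting 13 each time.
Track B = -12, -10, -8, ?, -4, -2: linear: a_n = -14 + 2·n.
Track B's pattern makes the blank -6.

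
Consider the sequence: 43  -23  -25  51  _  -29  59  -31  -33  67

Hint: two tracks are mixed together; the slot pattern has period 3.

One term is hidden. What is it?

Positions follow the repeating pattern ABB; grouping by letter gives 2 tracks.
Track A: 43, 51, 59, 67. Arithmetic with common difference +8.
Track B: -23, -25, ?, -29, -31, -33. Arithmetic with common difference −2.
Filling track B at index 3 by its rule yields -27.

-27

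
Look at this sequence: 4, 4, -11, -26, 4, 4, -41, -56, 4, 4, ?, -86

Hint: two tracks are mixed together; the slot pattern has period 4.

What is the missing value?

-71

The slot pattern repeats as AABB (period 4), so there are 2 interleaved tracks.
Subsequence A = 4, 4, 4, 4, 4, 4: constant 4.
Subsequence B = -11, -26, -41, -56, ?, -86: linear: a_n = 4 − 15·n.
Filling subsequence B at index 5 by its rule yields -71.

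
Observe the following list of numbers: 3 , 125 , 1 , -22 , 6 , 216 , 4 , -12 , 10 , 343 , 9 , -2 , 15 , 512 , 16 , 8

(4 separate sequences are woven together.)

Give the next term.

The terms cycle through 4 interleaved subsequences.
Subsequence A = 3, 6, 10, 15: triangular numbers starting at T_2.
Subsequence B = 125, 216, 343, 512: the cubes 5³, 6³, 7³, ….
Subsequence C = 1, 4, 9, 16: perfect squares starting at 1².
Subsequence D = -22, -12, -2, 8: adding 10 each time.
Position 17 falls in subsequence A as its term 5, giving 21.

21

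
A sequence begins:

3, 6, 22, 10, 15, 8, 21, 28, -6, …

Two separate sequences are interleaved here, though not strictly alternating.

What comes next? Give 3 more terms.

Reading positions in blocks of 3 reveals the pattern AAB — 2 tracks woven together.
Track A: 3, 6, 10, 15, 21, 28 (triangular numbers starting at T_2).
Track B: 22, 8, -6 (linear: a_n = 36 − 14·n).
The 10th slot belongs to track A; its 7th term is 36.
The 11th slot belongs to track A; its 8th term is 45.
Position 12 falls in track B as its term 4, giving -20.

36, 45, -20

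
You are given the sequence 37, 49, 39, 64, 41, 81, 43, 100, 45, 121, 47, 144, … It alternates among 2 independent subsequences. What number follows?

Positions 1, 3, 5, … form one subsequence and positions 2, 4, 6, … form another.
Stream A: 37, 39, 41, 43, 45, 47 — arithmetic with common difference +2.
Stream B: 49, 64, 81, 100, 121, 144 — the squares 7², 8², 9², ….
Position 13 falls in stream A as its term 7, giving 49.

49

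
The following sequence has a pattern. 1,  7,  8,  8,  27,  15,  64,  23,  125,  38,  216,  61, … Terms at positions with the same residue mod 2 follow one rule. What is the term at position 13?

Odd-indexed and even-indexed terms follow separate rules.
Track A is 1, 8, 27, 64, 125, 216, which is perfect cubes starting at 1³.
Track B is 7, 8, 15, 23, 38, 61, which is each term equals the sum of the previous two.
Term 13 comes from track A (its 7th entry): 343.

343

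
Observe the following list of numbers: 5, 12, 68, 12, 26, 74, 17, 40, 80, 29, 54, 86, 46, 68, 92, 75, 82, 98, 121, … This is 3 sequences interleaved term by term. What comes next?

96

Split by position mod 3: positions 1, 4, 7, … form one track, and each other residue class forms its own.
Subsequence A is 5, 12, 17, 29, 46, 75, 121, which is Fibonacci-style (each term is the sum of the two before it).
Subsequence B is 12, 26, 40, 54, 68, 82, which is adding 14 each time.
Subsequence C is 68, 74, 80, 86, 92, 98, which is adding 6 each time.
Position 20 falls in subsequence B as its term 7, giving 96.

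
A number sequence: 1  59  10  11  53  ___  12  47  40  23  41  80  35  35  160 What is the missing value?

Taking every 3rd term gives 3 separate tracks.
Subsequence A: 1, 11, 12, 23, 35 — Fibonacci-style (each term is the sum of the two before it).
Subsequence B: 59, 53, 47, 41, 35 — subtracting 6 each time.
Subsequence C: 10, ?, 40, 80, 160 — geometric with ratio 2.
So the missing entry in subsequence C is 20.

20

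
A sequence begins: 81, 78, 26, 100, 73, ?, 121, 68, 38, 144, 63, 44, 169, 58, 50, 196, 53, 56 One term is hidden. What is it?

32

Taking every 3rd term gives 3 separate tracks.
Subsequence A: 81, 100, 121, 144, 169, 196 — perfect squares starting at 9².
Subsequence B: 78, 73, 68, 63, 58, 53 — arithmetic with common difference −5.
Subsequence C: 26, ?, 38, 44, 50, 56 — linear: a_n = 20 + 6·n.
So the missing entry in subsequence C is 32.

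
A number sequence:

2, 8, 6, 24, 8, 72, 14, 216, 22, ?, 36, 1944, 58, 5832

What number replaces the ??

648

Odd-indexed and even-indexed terms follow separate rules.
Subsequence A = 2, 6, 8, 14, 22, 36, 58: a Fibonacci-like recurrence a_n = a_{n-1} + a_{n-2}.
Subsequence B = 8, 24, 72, 216, ?, 1944, 5832: a geometric progression (common ratio 3).
The gap is subsequence B's term 5; the rule gives 648.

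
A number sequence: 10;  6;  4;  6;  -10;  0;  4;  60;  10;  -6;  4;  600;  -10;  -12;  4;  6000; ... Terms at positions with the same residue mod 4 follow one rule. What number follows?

10

The terms cycle through 4 interleaved subsequences.
Track A: 10, -10, 10, -10 — alternating ±10.
Track B: 6, 0, -6, -12 — arithmetic, step −6.
Track C: 4, 4, 4, 4 — the constant sequence 4.
Track D: 6, 60, 600, 6000 — a geometric progression (common ratio 10).
The 17th slot belongs to track A; its 5th term is 10.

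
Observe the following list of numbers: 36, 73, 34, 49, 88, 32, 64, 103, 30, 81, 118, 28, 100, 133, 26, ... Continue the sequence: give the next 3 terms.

Read the sequence 3 terms at a time; column i is its own pattern.
Subsequence A = 36, 49, 64, 81, 100: consecutive squares n² from n = 6.
Subsequence B = 73, 88, 103, 118, 133: arithmetic with common difference +15.
Subsequence C = 34, 32, 30, 28, 26: arithmetic, step −2.
The 16th slot belongs to subsequence A; its 6th term is 121.
Position 17 → subsequence B, term 6 = 148.
The 18th slot belongs to subsequence C; its 6th term is 24.

121, 148, 24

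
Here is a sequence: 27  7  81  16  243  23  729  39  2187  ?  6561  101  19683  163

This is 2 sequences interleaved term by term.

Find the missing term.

Odd-indexed and even-indexed terms follow separate rules.
Stream A = 27, 81, 243, 729, 2187, 6561, 19683: successive powers of 3.
Stream B = 7, 16, 23, 39, ?, 101, 163: each term equals the sum of the previous two.
So the missing entry in stream B is 62.

62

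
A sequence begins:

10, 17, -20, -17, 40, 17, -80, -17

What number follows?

The terms cycle through 2 interleaved subsequences.
Track A: 10, -20, 40, -80. Geometric with ratio -2.
Track B: 17, -17, 17, -17. Alternating ±17.
Position 9 → track A, term 5 = 160.

160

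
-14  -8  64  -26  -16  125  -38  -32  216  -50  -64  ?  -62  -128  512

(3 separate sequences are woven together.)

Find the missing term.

343

The terms cycle through 3 interleaved subsequences.
Stream A is -14, -26, -38, -50, -62, which is arithmetic with common difference −12.
Stream B is -8, -16, -32, -64, -128, which is geometric, ×2 each step.
Stream C is 64, 125, 216, ?, 512, which is consecutive cubes n³ from n = 4.
The gap is stream C's term 4; the rule gives 343.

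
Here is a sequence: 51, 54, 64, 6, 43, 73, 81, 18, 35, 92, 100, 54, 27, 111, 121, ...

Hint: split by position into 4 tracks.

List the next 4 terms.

Split by position mod 4: positions 1, 5, 9, … form one track, and each other residue class forms its own.
Stream A = 51, 43, 35, 27: subtracting 8 each time.
Stream B = 54, 73, 92, 111: linear: a_n = 35 + 19·n.
Stream C = 64, 81, 100, 121: the squares 8², 9², 10², ….
Stream D = 6, 18, 54: geometric, ×3 each step.
Position 16 → stream D, term 4 = 162.
Position 17 falls in stream A as its term 5, giving 19.
Term 18 comes from stream B (its 5th entry): 130.
Position 19 → stream C, term 5 = 144.

162, 19, 130, 144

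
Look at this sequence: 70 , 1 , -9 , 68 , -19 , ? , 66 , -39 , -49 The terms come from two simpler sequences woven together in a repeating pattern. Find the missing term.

-29

The slot pattern repeats as ABB (period 3), so there are 2 interleaved tracks.
Stream A: 70, 68, 66 (linear: a_n = 72 − 2·n).
Stream B: 1, -9, -19, ?, -39, -49 (subtracting 10 each time).
Filling stream B at index 4 by its rule yields -29.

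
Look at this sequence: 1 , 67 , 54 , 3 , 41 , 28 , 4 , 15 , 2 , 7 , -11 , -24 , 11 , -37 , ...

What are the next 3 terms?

-50, 18, -63

The slot pattern repeats as ABB (period 3), so there are 2 interleaved tracks.
Track A: 1, 3, 4, 7, 11 — Fibonacci-style (each term is the sum of the two before it).
Track B: 67, 54, 41, 28, 15, 2, -11, -24, -37 — arithmetic, step −13.
The 15th slot belongs to track B; its 10th term is -50.
Position 16 falls in track A as its term 6, giving 18.
Position 17 falls in track B as its term 11, giving -63.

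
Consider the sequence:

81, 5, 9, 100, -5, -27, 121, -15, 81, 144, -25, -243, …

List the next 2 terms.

Read the sequence 3 terms at a time; column i is its own pattern.
Track A is 81, 100, 121, 144, which is the squares 9², 10², 11², ….
Track B is 5, -5, -15, -25, which is arithmetic, step −10.
Track C is 9, -27, 81, -243, which is geometric with ratio -3.
The 13th slot belongs to track A; its 5th term is 169.
Term 14 comes from track B (its 5th entry): -35.

169, -35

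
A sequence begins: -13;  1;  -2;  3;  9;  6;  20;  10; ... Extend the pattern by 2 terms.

31, 15

The terms cycle through 2 interleaved subsequences.
Stream A is -13, -2, 9, 20, which is linear: a_n = -24 + 11·n.
Stream B is 1, 3, 6, 10, which is the triangular numbers T_1, T_2, ….
Position 9 → stream A, term 5 = 31.
Term 10 comes from stream B (its 5th entry): 15.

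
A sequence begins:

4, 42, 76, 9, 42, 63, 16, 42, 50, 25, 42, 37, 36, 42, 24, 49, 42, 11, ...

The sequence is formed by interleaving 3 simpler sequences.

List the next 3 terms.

Read the sequence 3 terms at a time; column i is its own pattern.
Stream A: 4, 9, 16, 25, 36, 49 (consecutive squares n² from n = 2).
Stream B: 42, 42, 42, 42, 42, 42 (always 42).
Stream C: 76, 63, 50, 37, 24, 11 (linear: a_n = 89 − 13·n).
The 19th slot belongs to stream A; its 7th term is 64.
Term 20 comes from stream B (its 7th entry): 42.
Position 21 falls in stream C as its term 7, giving -2.

64, 42, -2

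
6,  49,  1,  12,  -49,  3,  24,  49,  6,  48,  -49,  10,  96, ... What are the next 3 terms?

Taking every 3rd term gives 3 separate tracks.
Track A: 6, 12, 24, 48, 96 (a geometric progression (common ratio 2)).
Track B: 49, -49, 49, -49 (oscillating between 49 and -49).
Track C: 1, 3, 6, 10 (triangular numbers n(n+1)/2 for n = 1, 2, …).
Position 14 falls in track B as its term 5, giving 49.
The 15th slot belongs to track C; its 5th term is 15.
The 16th slot belongs to track A; its 6th term is 192.

49, 15, 192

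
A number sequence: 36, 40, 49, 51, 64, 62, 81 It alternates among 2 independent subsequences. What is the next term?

73

Split by position mod 2 into 2 tracks.
Subsequence A: 36, 49, 64, 81 — perfect squares starting at 6².
Subsequence B: 40, 51, 62 — arithmetic, step +11.
Position 8 → subsequence B, term 4 = 73.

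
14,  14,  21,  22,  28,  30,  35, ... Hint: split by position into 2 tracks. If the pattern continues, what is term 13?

Positions 1, 3, 5, … form one subsequence and positions 2, 4, 6, … form another.
Track A = 14, 21, 28, 35: arithmetic with common difference +7.
Track B = 14, 22, 30: arithmetic, step +8.
Position 13 → track A, term 7 = 56.

56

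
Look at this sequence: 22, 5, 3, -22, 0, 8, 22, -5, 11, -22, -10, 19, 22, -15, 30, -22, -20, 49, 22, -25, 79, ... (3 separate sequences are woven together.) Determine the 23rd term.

Taking every 3rd term gives 3 separate tracks.
Track A = 22, -22, 22, -22, 22, -22, 22: oscillating between 22 and -22.
Track B = 5, 0, -5, -10, -15, -20, -25: arithmetic, step −5.
Track C = 3, 8, 11, 19, 30, 49, 79: Fibonacci-style (each term is the sum of the two before it).
Position 23 → track B, term 8 = -30.

-30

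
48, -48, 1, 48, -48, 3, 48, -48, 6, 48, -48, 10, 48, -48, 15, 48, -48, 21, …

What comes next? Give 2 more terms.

48, -48

Positions follow the repeating pattern AAB; grouping by letter gives 2 tracks.
Stream A: 48, -48, 48, -48, 48, -48, 48, -48, 48, -48, 48, -48. Alternating ±48.
Stream B: 1, 3, 6, 10, 15, 21. The triangular numbers T_1, T_2, ….
Term 19 comes from stream A (its 13th entry): 48.
Position 20 → stream A, term 14 = -48.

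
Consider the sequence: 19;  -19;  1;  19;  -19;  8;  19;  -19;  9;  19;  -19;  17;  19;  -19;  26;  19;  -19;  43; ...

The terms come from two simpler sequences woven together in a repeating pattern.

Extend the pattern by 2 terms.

The slot pattern repeats as AAB (period 3), so there are 2 interleaved tracks.
Track A: 19, -19, 19, -19, 19, -19, 19, -19, 19, -19, 19, -19 — the oscillation 19·(−1)^(n+1).
Track B: 1, 8, 9, 17, 26, 43 — a Fibonacci-like recurrence a_n = a_{n-1} + a_{n-2}.
Term 19 comes from track A (its 13th entry): 19.
Position 20 → track A, term 14 = -19.

19, -19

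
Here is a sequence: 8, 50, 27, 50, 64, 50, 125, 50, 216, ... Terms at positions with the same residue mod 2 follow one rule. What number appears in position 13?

Split by position mod 2 into 2 tracks.
Track A: 8, 27, 64, 125, 216 — consecutive cubes n³ from n = 2.
Track B: 50, 50, 50, 50 — constant 50.
Position 13 falls in track A as its term 7, giving 512.

512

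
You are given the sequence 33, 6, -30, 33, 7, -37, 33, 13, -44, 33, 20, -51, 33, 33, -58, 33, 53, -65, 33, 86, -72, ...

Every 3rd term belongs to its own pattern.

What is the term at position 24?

-79

The terms cycle through 3 interleaved subsequences.
Track A: 33, 33, 33, 33, 33, 33, 33 (the constant sequence 33).
Track B: 6, 7, 13, 20, 33, 53, 86 (Fibonacci-style (each term is the sum of the two before it)).
Track C: -30, -37, -44, -51, -58, -65, -72 (arithmetic with common difference −7).
Position 24 → track C, term 8 = -79.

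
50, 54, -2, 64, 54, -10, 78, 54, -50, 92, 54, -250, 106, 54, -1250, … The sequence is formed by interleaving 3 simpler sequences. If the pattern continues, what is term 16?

Read the sequence 3 terms at a time; column i is its own pattern.
Track A: 50, 64, 78, 92, 106. Arithmetic, step +14.
Track B: 54, 54, 54, 54, 54. The constant sequence 54.
Track C: -2, -10, -50, -250, -1250. Multiplying by 5 each time.
Position 16 → track A, term 6 = 120.

120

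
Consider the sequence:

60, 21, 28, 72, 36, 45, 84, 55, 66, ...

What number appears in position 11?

The slot pattern repeats as ABB (period 3), so there are 2 interleaved tracks.
Track A is 60, 72, 84, which is linear: a_n = 48 + 12·n.
Track B is 21, 28, 36, 45, 55, 66, which is the triangular numbers T_6, T_7, ….
Position 11 → track B, term 7 = 78.

78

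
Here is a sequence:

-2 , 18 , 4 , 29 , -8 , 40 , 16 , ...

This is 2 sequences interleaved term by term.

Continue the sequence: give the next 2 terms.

Taking every 2nd term gives 2 separate tracks.
Subsequence A: -2, 4, -8, 16. Multiplying by -2 each time.
Subsequence B: 18, 29, 40. Arithmetic, step +11.
Term 8 comes from subsequence B (its 4th entry): 51.
Position 9 → subsequence A, term 5 = -32.

51, -32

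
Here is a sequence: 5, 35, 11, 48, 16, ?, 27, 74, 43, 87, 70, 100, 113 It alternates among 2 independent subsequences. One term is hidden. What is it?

Split by position mod 2 into 2 tracks.
Track A = 5, 11, 16, 27, 43, 70, 113: each term equals the sum of the previous two.
Track B = 35, 48, ?, 74, 87, 100: arithmetic with common difference +13.
So the missing entry in track B is 61.

61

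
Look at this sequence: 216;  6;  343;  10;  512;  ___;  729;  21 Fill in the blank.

Positions 1, 3, 5, … form one subsequence and positions 2, 4, 6, … form another.
Track A: 216, 343, 512, 729 — perfect cubes starting at 6³.
Track B: 6, 10, ?, 21 — the triangular numbers T_3, T_4, ….
So the missing entry in track B is 15.

15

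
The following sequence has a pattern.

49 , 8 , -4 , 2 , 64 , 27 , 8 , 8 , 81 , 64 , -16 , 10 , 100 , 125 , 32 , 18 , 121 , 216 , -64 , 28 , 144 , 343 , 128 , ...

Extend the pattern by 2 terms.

The terms cycle through 4 interleaved subsequences.
Stream A: 49, 64, 81, 100, 121, 144. Consecutive squares n² from n = 7.
Stream B: 8, 27, 64, 125, 216, 343. Consecutive cubes n³ from n = 2.
Stream C: -4, 8, -16, 32, -64, 128. Geometric with ratio -2.
Stream D: 2, 8, 10, 18, 28. Each term equals the sum of the previous two.
The 24th slot belongs to stream D; its 6th term is 46.
Term 25 comes from stream A (its 7th entry): 169.

46, 169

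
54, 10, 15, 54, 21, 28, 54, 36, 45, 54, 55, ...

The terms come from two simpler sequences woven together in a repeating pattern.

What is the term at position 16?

54

Positions follow the repeating pattern ABB; grouping by letter gives 2 tracks.
Track A: 54, 54, 54, 54 — the constant sequence 54.
Track B: 10, 15, 21, 28, 36, 45, 55 — the triangular numbers T_4, T_5, ….
Position 16 → track A, term 6 = 54.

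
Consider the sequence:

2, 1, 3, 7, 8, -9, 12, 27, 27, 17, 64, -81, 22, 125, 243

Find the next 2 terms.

27, 216

Taking every 3rd term gives 3 separate tracks.
Track A: 2, 7, 12, 17, 22 — linear: a_n = -3 + 5·n.
Track B: 1, 8, 27, 64, 125 — consecutive cubes n³ from n = 1.
Track C: 3, -9, 27, -81, 243 — a geometric progression (common ratio -3).
Position 16 → track A, term 6 = 27.
Position 17 → track B, term 6 = 216.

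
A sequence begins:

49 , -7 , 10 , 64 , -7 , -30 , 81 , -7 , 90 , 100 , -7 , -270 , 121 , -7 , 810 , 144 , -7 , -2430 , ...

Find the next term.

169

Read the sequence 3 terms at a time; column i is its own pattern.
Track A: 49, 64, 81, 100, 121, 144 — the squares 7², 8², 9², ….
Track B: -7, -7, -7, -7, -7, -7 — always -7.
Track C: 10, -30, 90, -270, 810, -2430 — multiplying by -3 each time.
The 19th slot belongs to track A; its 7th term is 169.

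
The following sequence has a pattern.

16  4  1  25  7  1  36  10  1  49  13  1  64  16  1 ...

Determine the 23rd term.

Split by position mod 3: positions 1, 4, 7, … form one track, and each other residue class forms its own.
Subsequence A: 16, 25, 36, 49, 64 — perfect squares starting at 4².
Subsequence B: 4, 7, 10, 13, 16 — linear: a_n = 1 + 3·n.
Subsequence C: 1, 1, 1, 1, 1 — constant 1.
Position 23 → subsequence B, term 8 = 25.

25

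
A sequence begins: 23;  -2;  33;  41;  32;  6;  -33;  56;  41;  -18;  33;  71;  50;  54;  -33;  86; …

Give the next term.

Read the sequence 4 terms at a time; column i is its own pattern.
Track A is 23, 32, 41, 50, which is adding 9 each time.
Track B is -2, 6, -18, 54, which is multiplying by -3 each time.
Track C is 33, -33, 33, -33, which is alternating ±33.
Track D is 41, 56, 71, 86, which is adding 15 each time.
Position 17 → track A, term 5 = 59.

59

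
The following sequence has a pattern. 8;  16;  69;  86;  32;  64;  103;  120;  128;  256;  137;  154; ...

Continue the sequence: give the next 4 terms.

512, 1024, 171, 188

The slot pattern repeats as AABB (period 4), so there are 2 interleaved tracks.
Track A is 8, 16, 32, 64, 128, 256, which is multiplying by 2 each time.
Track B is 69, 86, 103, 120, 137, 154, which is arithmetic, step +17.
Position 13 falls in track A as its term 7, giving 512.
Position 14 → track A, term 8 = 1024.
Term 15 comes from track B (its 7th entry): 171.
The 16th slot belongs to track B; its 8th term is 188.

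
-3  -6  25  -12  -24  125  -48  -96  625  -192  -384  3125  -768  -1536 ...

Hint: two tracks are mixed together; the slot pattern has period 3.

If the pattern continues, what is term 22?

Positions follow the repeating pattern AAB; grouping by letter gives 2 tracks.
Stream A is -3, -6, -12, -24, -48, -96, -192, -384, -768, -1536, which is a geometric progression (common ratio 2).
Stream B is 25, 125, 625, 3125, which is powers 5^2, 5^3, 5^4, ….
Term 22 comes from stream A (its 15th entry): -49152.

-49152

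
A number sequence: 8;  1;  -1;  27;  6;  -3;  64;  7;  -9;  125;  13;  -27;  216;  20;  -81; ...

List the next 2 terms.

Split by position mod 3: positions 1, 4, 7, … form one track, and each other residue class forms its own.
Track A: 8, 27, 64, 125, 216 — perfect cubes starting at 2³.
Track B: 1, 6, 7, 13, 20 — each term equals the sum of the previous two.
Track C: -1, -3, -9, -27, -81 — geometric, ×3 each step.
Position 16 → track A, term 6 = 343.
Term 17 comes from track B (its 6th entry): 33.

343, 33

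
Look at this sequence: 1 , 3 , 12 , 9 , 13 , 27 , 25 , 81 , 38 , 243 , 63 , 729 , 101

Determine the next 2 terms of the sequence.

2187, 164

The terms cycle through 2 interleaved subsequences.
Track A: 1, 12, 13, 25, 38, 63, 101 — each term equals the sum of the previous two.
Track B: 3, 9, 27, 81, 243, 729 — powers of 3.
Term 14 comes from track B (its 7th entry): 2187.
Position 15 falls in track A as its term 8, giving 164.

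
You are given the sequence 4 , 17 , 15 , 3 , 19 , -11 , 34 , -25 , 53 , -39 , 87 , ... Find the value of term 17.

367

The terms cycle through 2 interleaved subsequences.
Stream A: 4, 15, 19, 34, 53, 87. Fibonacci-style (each term is the sum of the two before it).
Stream B: 17, 3, -11, -25, -39. Subtracting 14 each time.
The 17th slot belongs to stream A; its 9th term is 367.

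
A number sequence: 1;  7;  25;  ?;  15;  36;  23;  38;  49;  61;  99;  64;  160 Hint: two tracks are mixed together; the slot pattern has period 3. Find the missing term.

8

The slot pattern repeats as AAB (period 3), so there are 2 interleaved tracks.
Track A: 1, 7, ?, 15, 23, 38, 61, 99, 160. A Fibonacci-like recurrence a_n = a_{n-1} + a_{n-2}.
Track B: 25, 36, 49, 64. Perfect squares starting at 5².
Filling track A at index 3 by its rule yields 8.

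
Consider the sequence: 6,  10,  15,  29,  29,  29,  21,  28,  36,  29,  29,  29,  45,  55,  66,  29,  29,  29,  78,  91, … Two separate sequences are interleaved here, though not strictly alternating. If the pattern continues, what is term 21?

Reading positions in blocks of 6 reveals the pattern AAABBB — 2 tracks woven together.
Stream A = 6, 10, 15, 21, 28, 36, 45, 55, 66, 78, 91: the triangular numbers T_3, T_4, ….
Stream B = 29, 29, 29, 29, 29, 29, 29, 29, 29: constant 29.
Position 21 falls in stream A as its term 12, giving 105.

105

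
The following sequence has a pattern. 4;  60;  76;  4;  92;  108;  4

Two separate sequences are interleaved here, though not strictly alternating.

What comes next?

The slot pattern repeats as ABB (period 3), so there are 2 interleaved tracks.
Subsequence A: 4, 4, 4 — the constant sequence 4.
Subsequence B: 60, 76, 92, 108 — arithmetic, step +16.
The 8th slot belongs to subsequence B; its 5th term is 124.

124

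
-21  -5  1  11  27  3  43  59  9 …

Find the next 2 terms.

Reading positions in blocks of 3 reveals the pattern AAB — 2 tracks woven together.
Track A is -21, -5, 11, 27, 43, 59, which is arithmetic with common difference +16.
Track B is 1, 3, 9, which is geometric with ratio 3.
Term 10 comes from track A (its 7th entry): 75.
Position 11 → track A, term 8 = 91.

75, 91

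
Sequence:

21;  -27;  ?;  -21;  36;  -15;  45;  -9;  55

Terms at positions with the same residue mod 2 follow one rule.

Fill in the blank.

Positions 1, 3, 5, … form one subsequence and positions 2, 4, 6, … form another.
Track A: 21, ?, 36, 45, 55 (triangular numbers n(n+1)/2 for n = 6, 7, …).
Track B: -27, -21, -15, -9 (linear: a_n = -33 + 6·n).
Filling track A at index 2 by its rule yields 28.

28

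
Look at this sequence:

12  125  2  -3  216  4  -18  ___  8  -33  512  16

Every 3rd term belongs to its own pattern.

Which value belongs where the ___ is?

The terms cycle through 3 interleaved subsequences.
Subsequence A is 12, -3, -18, -33, which is arithmetic with common difference −15.
Subsequence B is 125, 216, ?, 512, which is the cubes 5³, 6³, 7³, ….
Subsequence C is 2, 4, 8, 16, which is powers of 2.
So the missing entry in subsequence B is 343.

343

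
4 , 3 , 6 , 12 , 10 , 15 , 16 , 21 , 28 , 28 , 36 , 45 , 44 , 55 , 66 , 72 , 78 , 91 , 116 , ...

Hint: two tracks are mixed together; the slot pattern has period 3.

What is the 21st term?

120

Reading positions in blocks of 3 reveals the pattern ABB — 2 tracks woven together.
Subsequence A: 4, 12, 16, 28, 44, 72, 116 — Fibonacci-style (each term is the sum of the two before it).
Subsequence B: 3, 6, 10, 15, 21, 28, 36, 45, 55, 66, 78, 91 — triangular numbers n(n+1)/2 for n = 2, 3, ….
Term 21 comes from subsequence B (its 14th entry): 120.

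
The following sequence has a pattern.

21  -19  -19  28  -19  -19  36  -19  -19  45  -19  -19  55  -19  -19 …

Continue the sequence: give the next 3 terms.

66, -19, -19

The slot pattern repeats as ABB (period 3), so there are 2 interleaved tracks.
Stream A: 21, 28, 36, 45, 55. The triangular numbers T_6, T_7, ….
Stream B: -19, -19, -19, -19, -19, -19, -19, -19, -19, -19. The constant sequence -19.
Term 16 comes from stream A (its 6th entry): 66.
Position 17 falls in stream B as its term 11, giving -19.
The 18th slot belongs to stream B; its 12th term is -19.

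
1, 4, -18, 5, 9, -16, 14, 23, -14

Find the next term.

Positions follow the repeating pattern AAB; grouping by letter gives 2 tracks.
Stream A: 1, 4, 5, 9, 14, 23. A Fibonacci-like recurrence a_n = a_{n-1} + a_{n-2}.
Stream B: -18, -16, -14. Arithmetic, step +2.
Position 10 falls in stream A as its term 7, giving 37.

37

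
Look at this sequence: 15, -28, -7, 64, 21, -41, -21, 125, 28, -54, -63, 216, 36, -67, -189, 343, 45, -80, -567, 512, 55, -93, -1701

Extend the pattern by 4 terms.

729, 66, -106, -5103

The terms cycle through 4 interleaved subsequences.
Track A is 15, 21, 28, 36, 45, 55, which is the triangular numbers T_5, T_6, ….
Track B is -28, -41, -54, -67, -80, -93, which is arithmetic, step −13.
Track C is -7, -21, -63, -189, -567, -1701, which is geometric, ×3 each step.
Track D is 64, 125, 216, 343, 512, which is perfect cubes starting at 4³.
The 24th slot belongs to track D; its 6th term is 729.
Position 25 → track A, term 7 = 66.
Position 26 → track B, term 7 = -106.
Position 27 falls in track C as its term 7, giving -5103.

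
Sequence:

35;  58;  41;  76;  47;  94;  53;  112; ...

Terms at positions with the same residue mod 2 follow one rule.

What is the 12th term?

148

Odd-indexed and even-indexed terms follow separate rules.
Stream A: 35, 41, 47, 53 — linear: a_n = 29 + 6·n.
Stream B: 58, 76, 94, 112 — linear: a_n = 40 + 18·n.
The 12th slot belongs to stream B; its 6th term is 148.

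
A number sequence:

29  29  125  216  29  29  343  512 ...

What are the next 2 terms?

Positions follow the repeating pattern AABB; grouping by letter gives 2 tracks.
Track A = 29, 29, 29, 29: constant 29.
Track B = 125, 216, 343, 512: perfect cubes starting at 5³.
The 9th slot belongs to track A; its 5th term is 29.
Position 10 falls in track A as its term 6, giving 29.

29, 29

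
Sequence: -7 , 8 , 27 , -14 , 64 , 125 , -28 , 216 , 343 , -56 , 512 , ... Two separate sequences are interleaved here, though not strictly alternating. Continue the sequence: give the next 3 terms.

729, -112, 1000

Reading positions in blocks of 3 reveals the pattern ABB — 2 tracks woven together.
Stream A = -7, -14, -28, -56: multiplying by 2 each time.
Stream B = 8, 27, 64, 125, 216, 343, 512: the cubes 2³, 3³, 4³, ….
Position 12 → stream B, term 8 = 729.
Term 13 comes from stream A (its 5th entry): -112.
Term 14 comes from stream B (its 9th entry): 1000.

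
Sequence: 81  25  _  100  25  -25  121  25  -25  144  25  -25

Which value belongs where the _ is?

-25

Reading positions in blocks of 3 reveals the pattern ABB — 2 tracks woven together.
Track A = 81, 100, 121, 144: consecutive squares n² from n = 9.
Track B = 25, ?, 25, -25, 25, -25, 25, -25: oscillating between 25 and -25.
Track B's pattern makes the blank -25.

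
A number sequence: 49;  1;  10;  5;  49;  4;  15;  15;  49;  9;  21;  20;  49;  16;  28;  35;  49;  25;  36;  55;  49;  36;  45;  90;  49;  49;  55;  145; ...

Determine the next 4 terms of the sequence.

49, 64, 66, 235

The terms cycle through 4 interleaved subsequences.
Track A: 49, 49, 49, 49, 49, 49, 49 — always 49.
Track B: 1, 4, 9, 16, 25, 36, 49 — consecutive squares n² from n = 1.
Track C: 10, 15, 21, 28, 36, 45, 55 — triangular numbers starting at T_4.
Track D: 5, 15, 20, 35, 55, 90, 145 — Fibonacci-style (each term is the sum of the two before it).
The 29th slot belongs to track A; its 8th term is 49.
Term 30 comes from track B (its 8th entry): 64.
The 31st slot belongs to track C; its 8th term is 66.
Position 32 → track D, term 8 = 235.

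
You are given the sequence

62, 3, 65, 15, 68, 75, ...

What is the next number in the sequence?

Positions 1, 3, 5, … form one subsequence and positions 2, 4, 6, … form another.
Track A: 62, 65, 68 — linear: a_n = 59 + 3·n.
Track B: 3, 15, 75 — geometric, ×5 each step.
The 7th slot belongs to track A; its 4th term is 71.

71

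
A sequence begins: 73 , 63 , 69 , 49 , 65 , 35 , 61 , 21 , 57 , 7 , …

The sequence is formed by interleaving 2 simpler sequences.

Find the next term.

Positions 1, 3, 5, … form one subsequence and positions 2, 4, 6, … form another.
Track A: 73, 69, 65, 61, 57 (subtracting 4 each time).
Track B: 63, 49, 35, 21, 7 (arithmetic, step −14).
The 11th slot belongs to track A; its 6th term is 53.

53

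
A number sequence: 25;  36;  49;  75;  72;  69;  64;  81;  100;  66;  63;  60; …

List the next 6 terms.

The slot pattern repeats as AAABBB (period 6), so there are 2 interleaved tracks.
Subsequence A: 25, 36, 49, 64, 81, 100. The squares 5², 6², 7², ….
Subsequence B: 75, 72, 69, 66, 63, 60. Linear: a_n = 78 − 3·n.
Position 13 falls in subsequence A as its term 7, giving 121.
Term 14 comes from subsequence A (its 8th entry): 144.
Term 15 comes from subsequence A (its 9th entry): 169.
The 16th slot belongs to subsequence B; its 7th term is 57.
Term 17 comes from subsequence B (its 8th entry): 54.
The 18th slot belongs to subsequence B; its 9th term is 51.

121, 144, 169, 57, 54, 51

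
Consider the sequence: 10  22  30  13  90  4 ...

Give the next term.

270

Taking every 2nd term gives 2 separate tracks.
Stream A: 10, 30, 90 (multiplying by 3 each time).
Stream B: 22, 13, 4 (linear: a_n = 31 − 9·n).
Position 7 falls in stream A as its term 4, giving 270.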